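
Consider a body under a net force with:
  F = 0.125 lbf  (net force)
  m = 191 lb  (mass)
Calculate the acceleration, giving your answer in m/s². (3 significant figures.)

0.00642 m/s²

Rearranging F = m·a for a: a = F/m.
F = 0.125 lbf = 0.5560 N; m = 191 lb = 86.64 kg.
a = 0.006418 m/s²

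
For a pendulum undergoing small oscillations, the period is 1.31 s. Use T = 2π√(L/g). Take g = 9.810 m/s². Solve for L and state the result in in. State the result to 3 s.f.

16.8 in

Solving T = 2π√(L/g) for L: L = g·(T/2π)².
T = 1.31 s; g = 9.810 m/s².
L = 0.4264 m
0.4264 m × (1 in / 0.02540 m) = 16.79 in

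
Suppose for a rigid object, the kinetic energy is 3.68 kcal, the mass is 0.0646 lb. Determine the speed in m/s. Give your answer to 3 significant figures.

1030 m/s

Solving KE = ½mv² for v: v = √(2·KE/m).
KE = 3.68 kcal = 15397 J; m = 0.0646 lb = 0.02930 kg.
v = 1025 m/s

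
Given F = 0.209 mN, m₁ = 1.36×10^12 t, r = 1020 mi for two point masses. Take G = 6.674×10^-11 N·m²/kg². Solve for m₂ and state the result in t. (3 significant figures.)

6.20 t

Solving F = G·m₁·m₂/r² for m₂: m₂ = F·r²/(G·m₁).
F = 0.209 mN = 2.090×10^-4 N; m₁ = 1.36×10^12 t = 1.360×10^15 kg; r = 1020 mi = 1.642×10^6 m; G = 6.674×10^-11 N·m²/kg².
m₂ = 6205 kg
6205 kg × (1 t / 1000 kg) = 6.205 t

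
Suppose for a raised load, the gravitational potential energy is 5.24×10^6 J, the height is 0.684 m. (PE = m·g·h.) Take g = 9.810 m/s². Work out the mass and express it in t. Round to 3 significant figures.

Rearranging PE = m·g·h for m: m = PE/(g·h).
PE = 5.24×10^6 J; h = 0.684 m; g = 9.810 m/s².
m = 7.809×10^5 kg
7.809×10^5 kg × (1 t / 1000 kg) = 780.9 t

781 t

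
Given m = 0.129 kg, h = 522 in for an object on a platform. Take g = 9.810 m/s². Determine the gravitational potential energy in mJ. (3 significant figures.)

16800 mJ

Directly: PE = mgh.
m = 0.129 kg; h = 522 in = 13.26 m; g = 9.810 m/s².
PE = 16.78 J  (the unit combination reduces to kg·m²/s² = J)
16.78 J × (1 mJ / 0.001000 J) = 16779 mJ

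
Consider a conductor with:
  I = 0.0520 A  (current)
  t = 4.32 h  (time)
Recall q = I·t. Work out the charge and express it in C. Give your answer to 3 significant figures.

809 C

Directly: q = It.
I = 0.0520 A; t = 4.32 h = 15552 s.
q = 808.7 C  (the unit combination reduces to A·s = C)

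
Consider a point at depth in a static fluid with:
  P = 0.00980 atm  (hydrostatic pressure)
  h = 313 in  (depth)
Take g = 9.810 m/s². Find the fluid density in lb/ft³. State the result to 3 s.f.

0.795 lb/ft³

Solving P = ρ·g·h for ρ: ρ = P/(g·h).
P = 0.00980 atm = 993.0 Pa; h = 313 in = 7.950 m; g = 9.810 m/s².
ρ = 12.73 kg/m³
12.73 kg/m³ × (1 lb/ft³ / 16.02 kg/m³) = 0.7948 lb/ft³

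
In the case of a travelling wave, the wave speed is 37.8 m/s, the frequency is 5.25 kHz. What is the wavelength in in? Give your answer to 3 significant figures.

0.283 in

Rearranging: λ = v/f.
v = 37.8 m/s; f = 5.25 kHz = 5250 Hz.
λ = 0.007200 m
0.007200 m × (1 in / 0.02540 m) = 0.2835 in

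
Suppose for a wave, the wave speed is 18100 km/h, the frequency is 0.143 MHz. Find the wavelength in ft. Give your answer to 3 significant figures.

Rearranging: λ = v/f.
v = 18100 km/h = 5028 m/s; f = 0.143 MHz = 1.430×10^5 Hz.
λ = 0.03516 m
0.03516 m × (1 ft / 0.3048 m) = 0.1154 ft

0.115 ft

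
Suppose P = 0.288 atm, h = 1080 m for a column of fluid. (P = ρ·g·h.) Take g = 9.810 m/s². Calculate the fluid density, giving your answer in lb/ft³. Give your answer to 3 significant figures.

Rearranging P = ρ·g·h for ρ: ρ = P/(g·h).
P = 0.288 atm = 29182 Pa; h = 1080 m; g = 9.810 m/s².
ρ = 2.754 kg/m³
2.754 kg/m³ × (1 lb/ft³ / 16.02 kg/m³) = 0.1719 lb/ft³

0.172 lb/ft³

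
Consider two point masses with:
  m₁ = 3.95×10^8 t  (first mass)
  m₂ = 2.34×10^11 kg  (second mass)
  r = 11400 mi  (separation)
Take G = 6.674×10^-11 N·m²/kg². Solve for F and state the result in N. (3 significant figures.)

From Newton's law of gravitation: F = Gm₁m₂/r².
m₁ = 3.95×10^8 t = 3.950×10^11 kg; m₂ = 2.34×10^11 kg; r = 11400 mi = 1.835×10^7 m; G = 6.674×10^-11 N·m²/kg².
F = 0.01833 N

0.0183 N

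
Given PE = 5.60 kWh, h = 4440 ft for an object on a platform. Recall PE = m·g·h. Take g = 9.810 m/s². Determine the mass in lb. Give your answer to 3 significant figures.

Solving PE = m·g·h for m: m = PE/(g·h).
PE = 5.60 kWh = 2.016×10^7 J; h = 4440 ft = 1353 m; g = 9.810 m/s².
m = 1519 kg
1519 kg × (1 lb / 0.4536 kg) = 3348 lb

3350 lb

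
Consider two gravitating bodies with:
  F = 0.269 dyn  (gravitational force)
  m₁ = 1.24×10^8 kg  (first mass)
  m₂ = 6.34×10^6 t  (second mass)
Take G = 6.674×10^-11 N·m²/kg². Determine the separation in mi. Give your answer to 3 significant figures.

From Newton's law of gravitation: r = √(G·m₁m₂/F).
F = 0.269 dyn = 2.690×10^-6 N; m₁ = 1.24×10^8 kg; m₂ = 6.34×10^6 t = 6.340×10^9 kg; G = 6.674×10^-11 N·m²/kg².
r = 4.416×10^6 m
4.416×10^6 m × (1 mi / 1609 m) = 2744 mi

2740 mi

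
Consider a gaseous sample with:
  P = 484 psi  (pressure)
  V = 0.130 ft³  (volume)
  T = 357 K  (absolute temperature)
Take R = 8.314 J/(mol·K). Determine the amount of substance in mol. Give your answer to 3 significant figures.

Rearranging: n = PV/(RT).
P = 484 psi = 3.337×10^6 Pa; V = 0.130 ft³ = 0.003681 m³; T = 357 K; R = 8.314 J/(mol·K).
n = 4.139 mol

4.14 mol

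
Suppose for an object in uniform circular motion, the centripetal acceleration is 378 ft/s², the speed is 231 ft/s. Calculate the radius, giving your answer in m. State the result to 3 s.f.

43.0 m

Rearranging a = v²/r for r: r = v²/a.
a = 378 ft/s² = 115.2 m/s²; v = 231 ft/s = 70.41 m/s.
r = 43.03 m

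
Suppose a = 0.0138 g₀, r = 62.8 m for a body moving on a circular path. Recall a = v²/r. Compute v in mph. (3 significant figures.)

Rearranging a = v²/r for v: v = √(a·r).
a = 0.0138 g₀ = 0.1353 m/s²; r = 62.8 m.
v = 2.915 m/s
2.915 m/s × (1 mph / 0.4470 m/s) = 6.521 mph

6.52 mph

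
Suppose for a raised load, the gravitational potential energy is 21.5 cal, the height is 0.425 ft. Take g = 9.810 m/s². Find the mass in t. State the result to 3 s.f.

0.0708 t

Rearranging: m = PE/(g·h).
PE = 21.5 cal = 89.96 J; h = 0.425 ft = 0.1295 m; g = 9.810 m/s².
m = 70.79 kg
70.79 kg × (1 t / 1000 kg) = 0.07079 t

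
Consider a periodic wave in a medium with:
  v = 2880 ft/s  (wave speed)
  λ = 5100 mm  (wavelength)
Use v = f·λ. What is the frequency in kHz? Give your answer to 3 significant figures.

0.172 kHz

Rearranging: f = v/λ.
v = 2880 ft/s = 877.8 m/s; λ = 5100 mm = 5.100 m.
f = 172.1 Hz
172.1 Hz × (1 kHz / 1000 Hz) = 0.1721 kHz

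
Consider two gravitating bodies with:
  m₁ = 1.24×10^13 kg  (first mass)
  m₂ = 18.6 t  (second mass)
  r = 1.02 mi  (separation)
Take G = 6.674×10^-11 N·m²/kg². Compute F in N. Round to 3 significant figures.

5.71 N

Directly: F = Gm₁m₂/r².
m₁ = 1.24×10^13 kg; m₂ = 18.6 t = 18600 kg; r = 1.02 mi = 1642 m; G = 6.674×10^-11 N·m²/kg².
F = 5.712 N  (the unit combination reduces to kg·m/s² = N)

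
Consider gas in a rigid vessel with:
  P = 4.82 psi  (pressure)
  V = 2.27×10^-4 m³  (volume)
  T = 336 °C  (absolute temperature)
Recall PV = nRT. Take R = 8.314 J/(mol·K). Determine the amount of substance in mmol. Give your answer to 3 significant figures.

From the ideal-gas law: n = PV/(RT).
P = 4.82 psi = 33233 Pa; V = 2.27×10^-4 m³; T = 336 °C = 609.1 K; R = 8.314 J/(mol·K).
n = 0.001490 mol
0.001490 mol × (1 mmol / 0.001000 mol) = 1.490 mmol

1.49 mmol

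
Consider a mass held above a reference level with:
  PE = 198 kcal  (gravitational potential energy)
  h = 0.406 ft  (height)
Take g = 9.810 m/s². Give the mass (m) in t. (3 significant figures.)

Solving PE = m·g·h for m: m = PE/(g·h).
PE = 198 kcal = 8.284×10^5 J; h = 0.406 ft = 0.1237 m; g = 9.810 m/s².
m = 6.824×10^5 kg
6.824×10^5 kg × (1 t / 1000 kg) = 682.4 t

682 t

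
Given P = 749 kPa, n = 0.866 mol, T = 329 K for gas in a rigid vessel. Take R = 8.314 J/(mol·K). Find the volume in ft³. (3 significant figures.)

0.112 ft³

Solving PV = nRT for V: V = nRT/P.
P = 749 kPa = 7.490×10^5 Pa; n = 0.866 mol; T = 329 K; R = 8.314 J/(mol·K).
V = 0.003163 m³
0.003163 m³ × (1 ft³ / 0.02832 m³) = 0.1117 ft³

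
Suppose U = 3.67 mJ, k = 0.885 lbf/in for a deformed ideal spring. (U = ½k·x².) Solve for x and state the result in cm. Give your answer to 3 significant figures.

0.688 cm

Solving U = ½k·x² for x: x = √(2U/k).
U = 3.67 mJ = 0.003670 J; k = 0.885 lbf/in = 155.0 N/m.
x = 0.006882 m
0.006882 m × (1 cm / 0.01000 m) = 0.6882 cm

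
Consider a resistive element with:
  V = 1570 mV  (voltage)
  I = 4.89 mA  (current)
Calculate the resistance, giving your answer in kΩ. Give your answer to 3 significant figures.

0.321 kΩ

From Ohm's law: R = V/I.
V = 1570 mV = 1.570 V; I = 4.89 mA = 0.004890 A.
R = 321.1 Ω
321.1 Ω × (1 kΩ / 1000 Ω) = 0.3211 kΩ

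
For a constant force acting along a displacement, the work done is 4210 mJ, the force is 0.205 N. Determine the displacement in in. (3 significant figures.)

809 in

Rearranging: d = W/F.
W = 4210 mJ = 4.210 J; F = 0.205 N.
d = 20.54 m
20.54 m × (1 in / 0.02540 m) = 808.5 in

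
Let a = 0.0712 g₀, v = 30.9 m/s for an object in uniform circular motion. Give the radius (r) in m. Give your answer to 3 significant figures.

1370 m

Rearranging a = v²/r for r: r = v²/a.
a = 0.0712 g₀ = 0.6982 m/s²; v = 30.9 m/s.
r = 1367 m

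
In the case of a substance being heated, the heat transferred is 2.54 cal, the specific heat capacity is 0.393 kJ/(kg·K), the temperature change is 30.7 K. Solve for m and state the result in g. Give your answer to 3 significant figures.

Rearranging: m = Q/(c·ΔT).
Q = 2.54 cal = 10.63 J; c = 0.393 kJ/(kg·K) = 393.0 J/(kg·K); ΔT = 30.7 K.
m = 8.808×10^-4 kg
8.808×10^-4 kg × (1 g / 0.001000 kg) = 0.8808 g

0.881 g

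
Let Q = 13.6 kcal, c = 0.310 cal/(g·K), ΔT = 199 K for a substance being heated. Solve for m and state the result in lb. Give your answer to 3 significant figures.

0.486 lb

Rearranging: m = Q/(c·ΔT).
Q = 13.6 kcal = 56902 J; c = 0.310 cal/(g·K) = 1297 J/(kg·K); ΔT = 199 K.
m = 0.2205 kg
0.2205 kg × (1 lb / 0.4536 kg) = 0.4860 lb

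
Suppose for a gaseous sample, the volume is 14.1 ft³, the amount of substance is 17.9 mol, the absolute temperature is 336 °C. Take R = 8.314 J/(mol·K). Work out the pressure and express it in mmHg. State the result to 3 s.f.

From the ideal-gas law: P = nRT/V.
V = 14.1 ft³ = 0.3993 m³; n = 17.9 mol; T = 336 °C = 609.1 K; R = 8.314 J/(mol·K).
P = 2.271×10^5 Pa
2.271×10^5 Pa × (1 mmHg / 133.3 Pa) = 1703 mmHg

1700 mmHg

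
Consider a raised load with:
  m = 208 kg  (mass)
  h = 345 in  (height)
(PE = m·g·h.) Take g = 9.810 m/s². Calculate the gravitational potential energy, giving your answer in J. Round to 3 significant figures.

17900 J

Directly: PE = mgh.
m = 208 kg; h = 345 in = 8.763 m; g = 9.810 m/s².
PE = 17881 J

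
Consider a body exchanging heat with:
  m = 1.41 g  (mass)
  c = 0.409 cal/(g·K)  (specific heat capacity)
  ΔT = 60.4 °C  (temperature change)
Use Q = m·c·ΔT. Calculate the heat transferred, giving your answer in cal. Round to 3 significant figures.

34.8 cal

Directly: Q = mcΔT.
m = 1.41 g = 0.001410 kg; c = 0.409 cal/(g·K) = 1711 J/(kg·K); ΔT = 60.4 °C = 60.40 K.
Q = 145.7 J
145.7 J × (1 cal / 4.184 J) = 34.83 cal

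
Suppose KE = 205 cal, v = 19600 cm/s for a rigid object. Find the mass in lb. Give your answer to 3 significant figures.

Solving KE = ½mv² for m: m = 2·KE/v².
KE = 205 cal = 857.7 J; v = 19600 cm/s = 196.0 m/s.
m = 0.04465 kg
0.04465 kg × (1 lb / 0.4536 kg) = 0.09845 lb

0.0984 lb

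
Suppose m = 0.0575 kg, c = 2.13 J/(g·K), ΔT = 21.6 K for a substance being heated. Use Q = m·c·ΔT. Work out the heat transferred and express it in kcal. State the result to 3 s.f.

Q is given directly by: Q = mcΔT.
m = 0.0575 kg; c = 2.13 J/(g·K) = 2130 J/(kg·K); ΔT = 21.6 K.
Q = 2645 J
2645 J × (1 kcal / 4184 J) = 0.6323 kcal

0.632 kcal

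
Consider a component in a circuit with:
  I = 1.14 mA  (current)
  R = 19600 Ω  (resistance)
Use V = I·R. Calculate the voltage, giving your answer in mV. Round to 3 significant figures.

From Ohm's law: V = IR.
I = 1.14 mA = 0.001140 A; R = 19600 Ω.
V = 22.34 V  (the unit combination reduces to kg·m²/(A·s³) = V)
22.34 V × (1 mV / 0.001000 V) = 22344 mV

22300 mV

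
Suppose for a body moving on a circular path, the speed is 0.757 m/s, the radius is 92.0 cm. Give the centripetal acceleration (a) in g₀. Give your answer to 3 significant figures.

Directly: a = v²/r.
v = 0.757 m/s; r = 92.0 cm = 0.9200 m.
a = 0.6229 m/s²
0.6229 m/s² × (1 g₀ / 9.807 m/s²) = 0.06352 g₀

0.0635 g₀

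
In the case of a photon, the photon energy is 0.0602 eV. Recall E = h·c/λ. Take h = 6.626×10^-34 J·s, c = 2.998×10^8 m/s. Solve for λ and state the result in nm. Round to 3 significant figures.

Solving E = h·c/λ for λ: λ = hc/E.
E = 0.0602 eV = 9.645×10^-21 J; h = 6.626×10^-34 J·s; c = 2.998×10^8 m/s.
λ = 2.060×10^-5 m
2.060×10^-5 m × (1 nm / 1.000×10^-9 m) = 20596 nm

20600 nm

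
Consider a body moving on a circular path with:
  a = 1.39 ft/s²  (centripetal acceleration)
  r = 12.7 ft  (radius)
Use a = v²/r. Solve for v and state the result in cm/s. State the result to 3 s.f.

128 cm/s

Rearranging: v = √(a·r).
a = 1.39 ft/s² = 0.4237 m/s²; r = 12.7 ft = 3.871 m.
v = 1.281 m/s
1.281 m/s × (1 cm/s / 0.01000 m/s) = 128.1 cm/s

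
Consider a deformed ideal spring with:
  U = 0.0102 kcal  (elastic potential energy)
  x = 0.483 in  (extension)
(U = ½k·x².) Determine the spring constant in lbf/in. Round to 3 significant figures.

Rearranging: k = 2U/x².
U = 0.0102 kcal = 42.68 J; x = 0.483 in = 0.01227 m.
k = 5.671×10^5 N/m
5.671×10^5 N/m × (1 lbf/in / 175.1 N/m) = 3238 lbf/in

3240 lbf/in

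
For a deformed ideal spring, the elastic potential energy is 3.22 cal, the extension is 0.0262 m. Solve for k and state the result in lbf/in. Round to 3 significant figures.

Rearranging U = ½k·x² for k: k = 2U/x².
U = 3.22 cal = 13.47 J; x = 0.0262 m.
k = 39253 N/m
39253 N/m × (1 lbf/in / 175.1 N/m) = 224.1 lbf/in

224 lbf/in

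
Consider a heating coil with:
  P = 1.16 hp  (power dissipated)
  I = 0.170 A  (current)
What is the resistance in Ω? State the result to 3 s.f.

Rearranging: R = P/I².
P = 1.16 hp = 865.0 W; I = 0.170 A.
R = 29931 Ω

29900 Ω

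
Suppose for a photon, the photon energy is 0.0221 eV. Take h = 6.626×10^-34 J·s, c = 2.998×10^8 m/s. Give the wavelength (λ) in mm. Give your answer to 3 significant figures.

0.0561 mm

Rearranging E = h·c/λ for λ: λ = hc/E.
E = 0.0221 eV = 3.541×10^-21 J; h = 6.626×10^-34 J·s; c = 2.998×10^8 m/s.
λ = 5.610×10^-5 m
5.610×10^-5 m × (1 mm / 0.001000 m) = 0.05610 mm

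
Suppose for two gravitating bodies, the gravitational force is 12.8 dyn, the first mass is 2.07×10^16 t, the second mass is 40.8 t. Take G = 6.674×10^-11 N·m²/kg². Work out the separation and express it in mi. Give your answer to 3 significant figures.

4.12×10^5 mi

From Newton's law of gravitation: r = √(G·m₁m₂/F).
F = 12.8 dyn = 1.280×10^-4 N; m₁ = 2.07×10^16 t = 2.070×10^19 kg; m₂ = 40.8 t = 40800 kg; G = 6.674×10^-11 N·m²/kg².
r = 6.636×10^8 m
6.636×10^8 m × (1 mi / 1609 m) = 4.123×10^5 mi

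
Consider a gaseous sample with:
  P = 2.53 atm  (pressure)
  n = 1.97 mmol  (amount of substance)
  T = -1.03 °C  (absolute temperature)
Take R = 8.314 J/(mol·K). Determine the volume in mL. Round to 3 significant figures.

Rearranging: V = nRT/P.
P = 2.53 atm = 2.564×10^5 Pa; n = 1.97 mmol = 0.001970 mol; T = -1.03 °C = 272.1 K; R = 8.314 J/(mol·K).
V = 1.739×10^-5 m³
1.739×10^-5 m³ × (1 mL / 1.000×10^-6 m³) = 17.39 mL

17.4 mL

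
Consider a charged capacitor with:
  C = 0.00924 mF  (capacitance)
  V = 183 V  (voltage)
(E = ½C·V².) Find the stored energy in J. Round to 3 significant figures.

Directly: E = ½CV².
C = 0.00924 mF = 9.240×10^-6 F; V = 183 V.
E = 0.1547 J

0.155 J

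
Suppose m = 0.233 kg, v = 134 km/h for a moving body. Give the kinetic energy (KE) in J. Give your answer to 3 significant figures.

161 J

Directly: KE = ½mv².
m = 0.233 kg; v = 134 km/h = 37.22 m/s.
KE = 161.4 J  (the unit combination reduces to kg·m²/s² = J)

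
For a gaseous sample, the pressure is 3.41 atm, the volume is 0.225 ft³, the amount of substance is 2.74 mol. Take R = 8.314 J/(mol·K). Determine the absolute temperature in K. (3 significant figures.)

From the ideal-gas law: T = PV/(nR).
P = 3.41 atm = 3.455×10^5 Pa; V = 0.225 ft³ = 0.006371 m³; n = 2.74 mol; R = 8.314 J/(mol·K).
T = 96.64 K

96.6 K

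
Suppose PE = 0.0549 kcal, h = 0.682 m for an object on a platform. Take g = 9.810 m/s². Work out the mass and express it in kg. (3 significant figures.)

34.3 kg

Rearranging: m = PE/(g·h).
PE = 0.0549 kcal = 229.7 J; h = 0.682 m; g = 9.810 m/s².
m = 34.33 kg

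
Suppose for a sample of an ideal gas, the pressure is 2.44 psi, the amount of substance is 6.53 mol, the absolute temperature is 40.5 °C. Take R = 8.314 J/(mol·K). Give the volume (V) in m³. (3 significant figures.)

1.01 m³

From the ideal-gas law: V = nRT/P.
P = 2.44 psi = 16823 Pa; n = 6.53 mol; T = 40.5 °C = 313.6 K; R = 8.314 J/(mol·K).
V = 1.012 m³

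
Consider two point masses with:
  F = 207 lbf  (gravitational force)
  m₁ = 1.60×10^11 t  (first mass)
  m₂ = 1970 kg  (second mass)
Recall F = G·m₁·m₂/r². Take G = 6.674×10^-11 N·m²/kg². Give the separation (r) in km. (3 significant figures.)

0.151 km

From Newton's law of gravitation: r = √(G·m₁m₂/F).
F = 207 lbf = 920.8 N; m₁ = 1.60×10^11 t = 1.600×10^14 kg; m₂ = 1970 kg; G = 6.674×10^-11 N·m²/kg².
r = 151.1 m
151.1 m × (1 km / 1000 m) = 0.1511 km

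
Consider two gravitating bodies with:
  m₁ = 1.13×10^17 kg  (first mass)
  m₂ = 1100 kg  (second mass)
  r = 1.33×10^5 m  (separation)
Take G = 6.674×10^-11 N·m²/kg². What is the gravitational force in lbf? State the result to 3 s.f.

Directly: F = Gm₁m₂/r².
m₁ = 1.13×10^17 kg; m₂ = 1100 kg; r = 1.33×10^5 m; G = 6.674×10^-11 N·m²/kg².
F = 0.4690 N  (the unit combination reduces to kg·m/s² = N)
0.4690 N × (1 lbf / 4.448 N) = 0.1054 lbf

0.105 lbf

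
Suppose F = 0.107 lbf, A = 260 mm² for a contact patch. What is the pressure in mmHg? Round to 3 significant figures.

13.7 mmHg

P is given directly by: P = F/A.
F = 0.107 lbf = 0.4760 N; A = 260 mm² = 2.600×10^-4 m².
P = 1831 Pa  (the unit combination reduces to kg/(m·s²) = Pa)
1831 Pa × (1 mmHg / 133.3 Pa) = 13.73 mmHg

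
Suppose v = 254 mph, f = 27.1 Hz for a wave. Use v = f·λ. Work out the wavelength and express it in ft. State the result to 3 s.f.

13.7 ft

Rearranging v = f·λ for λ: λ = v/f.
v = 254 mph = 113.5 m/s; f = 27.1 Hz.
λ = 4.190 m
4.190 m × (1 ft / 0.3048 m) = 13.75 ft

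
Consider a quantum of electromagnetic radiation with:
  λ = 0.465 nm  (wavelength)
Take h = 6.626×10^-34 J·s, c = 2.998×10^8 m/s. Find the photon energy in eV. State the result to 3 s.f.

2670 eV

E is given directly by: E = hc/λ.
λ = 0.465 nm = 4.650×10^-10 m; h = 6.626×10^-34 J·s; c = 2.998×10^8 m/s.
E = 4.272×10^-16 J  (the unit combination reduces to kg·m²/s² = J)
4.272×10^-16 J × (1 eV / 1.602×10^-19 J) = 2666 eV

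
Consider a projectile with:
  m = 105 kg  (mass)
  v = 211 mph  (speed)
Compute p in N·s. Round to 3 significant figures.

p is given directly by: p = mv.
m = 105 kg; v = 211 mph = 94.33 m/s.
p = 9904 kg·m/s
Since 1 N·s = 1 kg·m/s, 9904 N·s.

9900 N·s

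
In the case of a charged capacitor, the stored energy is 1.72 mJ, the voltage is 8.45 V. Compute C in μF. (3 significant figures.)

48.2 μF

Rearranging E = ½C·V² for C: C = 2E/V².
E = 1.72 mJ = 0.001720 J; V = 8.45 V.
C = 4.818×10^-5 F
4.818×10^-5 F × (1 μF / 1.000×10^-6 F) = 48.18 μF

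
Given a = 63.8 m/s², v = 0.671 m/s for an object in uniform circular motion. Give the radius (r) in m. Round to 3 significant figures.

Solving a = v²/r for r: r = v²/a.
a = 63.8 m/s²; v = 0.671 m/s.
r = 0.007057 m

0.00706 m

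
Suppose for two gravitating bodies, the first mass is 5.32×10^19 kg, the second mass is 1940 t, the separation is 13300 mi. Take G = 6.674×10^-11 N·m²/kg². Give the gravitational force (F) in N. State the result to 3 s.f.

From Newton's law of gravitation: F = Gm₁m₂/r².
m₁ = 5.32×10^19 kg; m₂ = 1940 t = 1.940×10^6 kg; r = 13300 mi = 2.140×10^7 m; G = 6.674×10^-11 N·m²/kg².
F = 15.03 N  (the unit combination reduces to kg·m/s² = N)

15.0 N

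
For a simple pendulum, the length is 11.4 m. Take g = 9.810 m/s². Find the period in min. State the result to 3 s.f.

Directly: T = 2π√(L/g).
L = 11.4 m; g = 9.810 m/s².
T = 6.773 s
6.773 s × (1 min / 60.00 s) = 0.1129 min

0.113 min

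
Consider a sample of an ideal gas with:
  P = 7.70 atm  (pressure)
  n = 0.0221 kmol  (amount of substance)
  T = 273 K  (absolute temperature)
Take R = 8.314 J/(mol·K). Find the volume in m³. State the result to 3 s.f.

0.0643 m³

Rearranging: V = nRT/P.
P = 7.70 atm = 7.802×10^5 Pa; n = 0.0221 kmol = 22.10 mol; T = 273 K; R = 8.314 J/(mol·K).
V = 0.06429 m³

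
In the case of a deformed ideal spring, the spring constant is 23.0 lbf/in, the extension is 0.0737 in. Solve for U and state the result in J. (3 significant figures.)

0.00706 J

U is given directly by: U = ½kx².
k = 23.0 lbf/in = 4028 N/m; x = 0.0737 in = 0.001872 m.
U = 0.007058 J  (the unit combination reduces to kg·m²/s² = J)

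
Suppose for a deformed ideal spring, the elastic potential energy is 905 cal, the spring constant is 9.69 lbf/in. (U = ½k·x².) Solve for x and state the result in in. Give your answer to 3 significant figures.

83.2 in

Solving U = ½k·x² for x: x = √(2U/k).
U = 905 cal = 3787 J; k = 9.69 lbf/in = 1697 N/m.
x = 2.113 m
2.113 m × (1 in / 0.02540 m) = 83.17 in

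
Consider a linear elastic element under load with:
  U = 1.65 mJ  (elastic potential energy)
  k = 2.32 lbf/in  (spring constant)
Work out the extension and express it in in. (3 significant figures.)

0.112 in

Rearranging U = ½k·x² for x: x = √(2U/k).
U = 1.65 mJ = 0.001650 J; k = 2.32 lbf/in = 406.3 N/m.
x = 0.002850 m
0.002850 m × (1 in / 0.02540 m) = 0.1122 in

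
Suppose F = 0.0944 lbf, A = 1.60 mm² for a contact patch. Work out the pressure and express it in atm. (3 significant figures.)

Directly: P = F/A.
F = 0.0944 lbf = 0.4199 N; A = 1.60 mm² = 1.600×10^-6 m².
P = 2.624×10^5 Pa  (the unit combination reduces to kg/(m·s²) = Pa)
2.624×10^5 Pa × (1 atm / 1.013×10^5 Pa) = 2.590 atm

2.59 atm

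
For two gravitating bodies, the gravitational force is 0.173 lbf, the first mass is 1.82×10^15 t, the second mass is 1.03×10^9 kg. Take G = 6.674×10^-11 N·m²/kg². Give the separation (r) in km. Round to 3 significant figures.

Rearranging F = G·m₁·m₂/r² for r: r = √(G·m₁m₂/F).
F = 0.173 lbf = 0.7695 N; m₁ = 1.82×10^15 t = 1.820×10^18 kg; m₂ = 1.03×10^9 kg; G = 6.674×10^-11 N·m²/kg².
r = 4.032×10^8 m
4.032×10^8 m × (1 km / 1000 m) = 4.032×10^5 km

4.03×10^5 km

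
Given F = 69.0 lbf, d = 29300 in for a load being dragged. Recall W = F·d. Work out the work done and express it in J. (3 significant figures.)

2.28×10^5 J

Directly: W = F·d.
F = 69.0 lbf = 306.9 N; d = 29300 in = 744.2 m.
W = 2.284×10^5 J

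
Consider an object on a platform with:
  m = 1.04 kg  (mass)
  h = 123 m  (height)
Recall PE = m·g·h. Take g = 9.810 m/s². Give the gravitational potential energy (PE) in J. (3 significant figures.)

1250 J

Directly: PE = mgh.
m = 1.04 kg; h = 123 m; g = 9.810 m/s².
PE = 1255 J  (the unit combination reduces to kg·m²/s² = J)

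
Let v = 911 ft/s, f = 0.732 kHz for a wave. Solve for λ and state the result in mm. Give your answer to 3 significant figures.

Rearranging v = f·λ for λ: λ = v/f.
v = 911 ft/s = 277.7 m/s; f = 0.732 kHz = 732.0 Hz.
λ = 0.3793 m
0.3793 m × (1 mm / 0.001000 m) = 379.3 mm

379 mm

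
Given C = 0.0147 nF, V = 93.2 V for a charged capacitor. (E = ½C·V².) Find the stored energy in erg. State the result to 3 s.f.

0.638 erg

E is given directly by: E = ½CV².
C = 0.0147 nF = 1.470×10^-11 F; V = 93.2 V.
E = 6.384×10^-8 J
6.384×10^-8 J × (1 erg / 1.000×10^-7 J) = 0.6384 erg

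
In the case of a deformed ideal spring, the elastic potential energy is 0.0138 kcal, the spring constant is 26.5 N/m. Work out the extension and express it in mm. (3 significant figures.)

Solving U = ½k·x² for x: x = √(2U/k).
U = 0.0138 kcal = 57.74 J; k = 26.5 N/m.
x = 2.088 m
2.088 m × (1 mm / 0.001000 m) = 2088 mm

2090 mm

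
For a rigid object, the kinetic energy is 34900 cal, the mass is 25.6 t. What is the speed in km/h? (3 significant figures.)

12.2 km/h

Rearranging: v = √(2·KE/m).
KE = 34900 cal = 1.460×10^5 J; m = 25.6 t = 25600 kg.
v = 3.378 m/s
3.378 m/s × (1 km/h / 0.2778 m/s) = 12.16 km/h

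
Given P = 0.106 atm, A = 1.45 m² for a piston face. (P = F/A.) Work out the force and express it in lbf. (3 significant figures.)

3500 lbf

Solving P = F/A for F: F = P·A.
P = 0.106 atm = 10740 Pa; A = 1.45 m².
F = 15574 N  (the unit combination reduces to kg·m/s² = N)
15574 N × (1 lbf / 4.448 N) = 3501 lbf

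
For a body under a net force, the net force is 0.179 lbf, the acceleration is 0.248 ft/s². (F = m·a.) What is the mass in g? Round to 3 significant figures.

10500 g

From Newton's second law: m = F/a.
F = 0.179 lbf = 0.7962 N; a = 0.248 ft/s² = 0.07559 m/s².
m = 10.53 kg
10.53 kg × (1 g / 0.001000 kg) = 10534 g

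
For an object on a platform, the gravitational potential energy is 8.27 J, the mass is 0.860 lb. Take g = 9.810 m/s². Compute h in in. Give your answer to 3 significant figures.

Rearranging PE = m·g·h for h: h = PE/(m·g).
PE = 8.27 J; m = 0.860 lb = 0.3901 kg; g = 9.810 m/s².
h = 2.161 m
2.161 m × (1 in / 0.02540 m) = 85.08 in

85.1 in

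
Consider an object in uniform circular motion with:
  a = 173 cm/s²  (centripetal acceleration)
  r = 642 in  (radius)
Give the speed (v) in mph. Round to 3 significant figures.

11.9 mph

Rearranging a = v²/r for v: v = √(a·r).
a = 173 cm/s² = 1.730 m/s²; r = 642 in = 16.31 m.
v = 5.311 m/s
5.311 m/s × (1 mph / 0.4470 m/s) = 11.88 mph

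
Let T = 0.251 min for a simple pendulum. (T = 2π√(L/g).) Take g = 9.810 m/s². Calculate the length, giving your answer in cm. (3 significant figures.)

Rearranging T = 2π√(L/g) for L: L = g·(T/2π)².
T = 0.251 min = 15.06 s; g = 9.810 m/s².
L = 56.36 m
56.36 m × (1 cm / 0.01000 m) = 5636 cm

5640 cm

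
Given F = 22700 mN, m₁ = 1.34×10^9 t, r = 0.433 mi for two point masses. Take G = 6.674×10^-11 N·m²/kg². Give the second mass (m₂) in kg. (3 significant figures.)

Rearranging F = G·m₁·m₂/r² for m₂: m₂ = F·r²/(G·m₁).
F = 22700 mN = 22.70 N; m₁ = 1.34×10^9 t = 1.340×10^12 kg; r = 0.433 mi = 696.8 m; G = 6.674×10^-11 N·m²/kg².
m₂ = 1.233×10^5 kg

1.23×10^5 kg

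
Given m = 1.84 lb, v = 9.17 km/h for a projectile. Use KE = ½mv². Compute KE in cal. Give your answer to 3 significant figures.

KE is given directly by: KE = ½mv².
m = 1.84 lb = 0.8346 kg; v = 9.17 km/h = 2.547 m/s.
KE = 2.708 J  (the unit combination reduces to kg·m²/s² = J)
2.708 J × (1 cal / 4.184 J) = 0.6471 cal

0.647 cal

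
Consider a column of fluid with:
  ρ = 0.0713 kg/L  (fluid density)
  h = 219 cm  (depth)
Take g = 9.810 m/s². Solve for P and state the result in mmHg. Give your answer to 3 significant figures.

11.5 mmHg

Directly: P = ρgh.
ρ = 0.0713 kg/L = 71.30 kg/m³; h = 219 cm = 2.190 m; g = 9.810 m/s².
P = 1532 Pa  (the unit combination reduces to kg/(m·s²) = Pa)
1532 Pa × (1 mmHg / 133.3 Pa) = 11.49 mmHg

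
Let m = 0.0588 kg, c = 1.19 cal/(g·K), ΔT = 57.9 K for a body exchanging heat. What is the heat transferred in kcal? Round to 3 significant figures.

4.05 kcal

Directly: Q = mcΔT.
m = 0.0588 kg; c = 1.19 cal/(g·K) = 4979 J/(kg·K); ΔT = 57.9 K.
Q = 16951 J
16951 J × (1 kcal / 4184 J) = 4.051 kcal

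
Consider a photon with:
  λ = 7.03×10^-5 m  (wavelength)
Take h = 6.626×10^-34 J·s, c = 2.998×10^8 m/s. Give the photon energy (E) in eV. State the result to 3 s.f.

0.0176 eV

E is given directly by: E = hc/λ.
λ = 7.03×10^-5 m; h = 6.626×10^-34 J·s; c = 2.998×10^8 m/s.
E = 2.826×10^-21 J  (the unit combination reduces to kg·m²/s² = J)
2.826×10^-21 J × (1 eV / 1.602×10^-19 J) = 0.01764 eV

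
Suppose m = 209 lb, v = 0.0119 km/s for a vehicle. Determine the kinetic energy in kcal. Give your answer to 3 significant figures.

KE is given directly by: KE = ½mv².
m = 209 lb = 94.80 kg; v = 0.0119 km/s = 11.90 m/s.
KE = 6712 J
6712 J × (1 kcal / 4184 J) = 1.604 kcal

1.60 kcal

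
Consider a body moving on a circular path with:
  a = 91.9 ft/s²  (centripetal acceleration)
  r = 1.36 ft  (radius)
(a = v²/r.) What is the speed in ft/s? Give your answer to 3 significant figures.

Rearranging a = v²/r for v: v = √(a·r).
a = 91.9 ft/s² = 28.01 m/s²; r = 1.36 ft = 0.4145 m.
v = 3.408 m/s
3.408 m/s × (1 ft/s / 0.3048 m/s) = 11.18 ft/s

11.2 ft/s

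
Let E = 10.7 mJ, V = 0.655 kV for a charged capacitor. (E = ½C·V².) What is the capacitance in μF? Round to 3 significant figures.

0.0499 μF

Solving E = ½C·V² for C: C = 2E/V².
E = 10.7 mJ = 0.01070 J; V = 0.655 kV = 655.0 V.
C = 4.988×10^-8 F
4.988×10^-8 F × (1 μF / 1.000×10^-6 F) = 0.04988 μF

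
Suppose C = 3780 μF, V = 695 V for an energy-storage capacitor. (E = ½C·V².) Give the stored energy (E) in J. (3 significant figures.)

E is given directly by: E = ½CV².
C = 3780 μF = 0.003780 F; V = 695 V.
E = 912.9 J

913 J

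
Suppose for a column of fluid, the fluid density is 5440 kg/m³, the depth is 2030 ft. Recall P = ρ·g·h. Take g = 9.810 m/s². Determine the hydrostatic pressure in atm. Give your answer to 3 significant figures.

326 atm

Directly: P = ρgh.
ρ = 5440 kg/m³; h = 2030 ft = 618.7 m; g = 9.810 m/s².
P = 3.302×10^7 Pa
3.302×10^7 Pa × (1 atm / 1.013×10^5 Pa) = 325.9 atm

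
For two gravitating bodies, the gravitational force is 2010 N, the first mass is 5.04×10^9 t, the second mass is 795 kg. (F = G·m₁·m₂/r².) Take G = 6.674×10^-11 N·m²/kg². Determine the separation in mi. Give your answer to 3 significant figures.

Solving F = G·m₁·m₂/r² for r: r = √(G·m₁m₂/F).
F = 2010 N; m₁ = 5.04×10^9 t = 5.040×10^12 kg; m₂ = 795 kg; G = 6.674×10^-11 N·m²/kg².
r = 11.53 m
11.53 m × (1 mi / 1609 m) = 0.007167 mi

0.00717 mi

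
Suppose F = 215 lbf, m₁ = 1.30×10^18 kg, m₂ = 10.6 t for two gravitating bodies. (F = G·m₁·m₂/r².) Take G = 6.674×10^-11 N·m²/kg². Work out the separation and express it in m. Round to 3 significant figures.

Rearranging: r = √(G·m₁m₂/F).
F = 215 lbf = 956.4 N; m₁ = 1.30×10^18 kg; m₂ = 10.6 t = 10600 kg; G = 6.674×10^-11 N·m²/kg².
r = 31010 m

31000 m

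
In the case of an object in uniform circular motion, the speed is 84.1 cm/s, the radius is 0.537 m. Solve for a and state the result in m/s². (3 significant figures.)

a is given directly by: a = v²/r.
v = 84.1 cm/s = 0.8410 m/s; r = 0.537 m.
a = 1.317 m/s²

1.32 m/s²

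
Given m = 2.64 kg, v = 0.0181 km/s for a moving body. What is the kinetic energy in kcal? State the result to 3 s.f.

Directly: KE = ½mv².
m = 2.64 kg; v = 0.0181 km/s = 18.10 m/s.
KE = 432.4 J
432.4 J × (1 kcal / 4184 J) = 0.1034 kcal

0.103 kcal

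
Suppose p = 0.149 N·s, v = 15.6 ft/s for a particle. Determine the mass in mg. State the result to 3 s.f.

31300 mg

Rearranging: m = p/v.
p = 0.149 N·s = 0.1490 kg·m/s; v = 15.6 ft/s = 4.755 m/s.
m = 0.03134 kg
0.03134 kg × (1 mg / 1.000×10^-6 kg) = 31336 mg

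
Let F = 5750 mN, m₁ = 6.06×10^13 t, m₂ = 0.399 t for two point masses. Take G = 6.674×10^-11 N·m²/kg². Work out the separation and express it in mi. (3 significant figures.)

10.4 mi

From Newton's law of gravitation: r = √(G·m₁m₂/F).
F = 5750 mN = 5.750 N; m₁ = 6.06×10^13 t = 6.060×10^16 kg; m₂ = 0.399 t = 399.0 kg; G = 6.674×10^-11 N·m²/kg².
r = 16753 m
16753 m × (1 mi / 1609 m) = 10.41 mi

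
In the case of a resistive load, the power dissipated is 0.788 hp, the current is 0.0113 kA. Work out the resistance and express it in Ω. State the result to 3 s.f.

Rearranging: R = P/I².
P = 0.788 hp = 587.6 W; I = 0.0113 kA = 11.30 A.
R = 4.602 Ω

4.60 Ω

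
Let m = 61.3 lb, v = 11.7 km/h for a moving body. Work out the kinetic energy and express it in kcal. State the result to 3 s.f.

Directly: KE = ½mv².
m = 61.3 lb = 27.81 kg; v = 11.7 km/h = 3.250 m/s.
KE = 146.8 J
146.8 J × (1 kcal / 4184 J) = 0.03510 kcal

0.0351 kcal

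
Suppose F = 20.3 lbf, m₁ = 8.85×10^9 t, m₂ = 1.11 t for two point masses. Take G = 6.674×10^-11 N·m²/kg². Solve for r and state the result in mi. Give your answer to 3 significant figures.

From Newton's law of gravitation: r = √(G·m₁m₂/F).
F = 20.3 lbf = 90.30 N; m₁ = 8.85×10^9 t = 8.850×10^12 kg; m₂ = 1.11 t = 1110 kg; G = 6.674×10^-11 N·m²/kg².
r = 85.21 m
85.21 m × (1 mi / 1609 m) = 0.05295 mi

0.0529 mi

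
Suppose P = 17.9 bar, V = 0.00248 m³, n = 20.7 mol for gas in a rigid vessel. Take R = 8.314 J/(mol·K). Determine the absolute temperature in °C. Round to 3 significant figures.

-247 °C

From the ideal-gas law: T = PV/(nR).
P = 17.9 bar = 1.790×10^6 Pa; V = 0.00248 m³; n = 20.7 mol; R = 8.314 J/(mol·K).
T = 25.79 K
25.79 K − 273.15 = -247.4 °C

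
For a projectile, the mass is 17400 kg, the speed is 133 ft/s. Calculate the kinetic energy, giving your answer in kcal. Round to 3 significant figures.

KE is given directly by: KE = ½mv².
m = 17400 kg; v = 133 ft/s = 40.54 m/s.
KE = 1.430×10^7 J  (the unit combination reduces to kg·m²/s² = J)
1.430×10^7 J × (1 kcal / 4184 J) = 3417 kcal

3420 kcal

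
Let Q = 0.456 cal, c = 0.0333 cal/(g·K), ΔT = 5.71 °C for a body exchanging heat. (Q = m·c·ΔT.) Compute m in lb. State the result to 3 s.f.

Rearranging: m = Q/(c·ΔT).
Q = 0.456 cal = 1.908 J; c = 0.0333 cal/(g·K) = 139.3 J/(kg·K); ΔT = 5.71 °C = 5.710 K.
m = 0.002398 kg
0.002398 kg × (1 lb / 0.4536 kg) = 0.005287 lb

0.00529 lb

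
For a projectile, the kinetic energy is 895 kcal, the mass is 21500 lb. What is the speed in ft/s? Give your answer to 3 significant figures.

Rearranging: v = √(2·KE/m).
KE = 895 kcal = 3.745×10^6 J; m = 21500 lb = 9752 kg.
v = 27.71 m/s
27.71 m/s × (1 ft/s / 0.3048 m/s) = 90.92 ft/s

90.9 ft/s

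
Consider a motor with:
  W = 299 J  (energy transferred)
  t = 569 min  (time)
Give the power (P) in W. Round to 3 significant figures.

0.00876 W

Directly: P = W/t.
W = 299 J; t = 569 min = 34140 s.
P = 0.008758 W  (the unit combination reduces to kg·m²/s³ = W)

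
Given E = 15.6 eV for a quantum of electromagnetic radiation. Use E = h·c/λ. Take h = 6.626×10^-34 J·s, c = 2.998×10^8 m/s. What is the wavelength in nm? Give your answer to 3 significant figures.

79.5 nm

Rearranging E = h·c/λ for λ: λ = hc/E.
E = 15.6 eV = 2.499×10^-18 J; h = 6.626×10^-34 J·s; c = 2.998×10^8 m/s.
λ = 7.948×10^-8 m
7.948×10^-8 m × (1 nm / 1.000×10^-9 m) = 79.48 nm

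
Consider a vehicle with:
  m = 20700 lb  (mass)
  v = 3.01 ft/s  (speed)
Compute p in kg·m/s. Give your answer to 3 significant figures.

p is given directly by: p = mv.
m = 20700 lb = 9389 kg; v = 3.01 ft/s = 0.9174 m/s.
p = 8614 kg·m/s

8610 kg·m/s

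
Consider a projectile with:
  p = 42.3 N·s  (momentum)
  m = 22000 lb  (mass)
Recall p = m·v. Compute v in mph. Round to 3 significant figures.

0.00948 mph

Rearranging p = m·v for v: v = p/m.
p = 42.3 N·s = 42.30 kg·m/s; m = 22000 lb = 9979 kg.
v = 0.004239 m/s
0.004239 m/s × (1 mph / 0.4470 m/s) = 0.009482 mph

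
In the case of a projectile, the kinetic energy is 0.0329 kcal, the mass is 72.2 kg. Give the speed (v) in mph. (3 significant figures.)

4.37 mph

Rearranging: v = √(2·KE/m).
KE = 0.0329 kcal = 137.7 J; m = 72.2 kg.
v = 1.953 m/s
1.953 m/s × (1 mph / 0.4470 m/s) = 4.368 mph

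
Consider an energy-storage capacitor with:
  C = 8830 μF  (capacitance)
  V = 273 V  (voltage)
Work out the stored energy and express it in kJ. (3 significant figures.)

E is given directly by: E = ½CV².
C = 8830 μF = 0.008830 F; V = 273 V.
E = 329.0 J
329.0 J × (1 kJ / 1000 J) = 0.3290 kJ

0.329 kJ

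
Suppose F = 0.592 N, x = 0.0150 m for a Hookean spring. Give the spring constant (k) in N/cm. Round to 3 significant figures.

From Hooke's law: k = F/x.
F = 0.592 N; x = 0.0150 m.
k = 39.47 N/m
39.47 N/m × (1 N/cm / 100.0 N/m) = 0.3947 N/cm

0.395 N/cm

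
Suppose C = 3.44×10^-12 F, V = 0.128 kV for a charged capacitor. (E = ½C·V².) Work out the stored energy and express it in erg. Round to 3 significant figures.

0.282 erg

E is given directly by: E = ½CV².
C = 3.44×10^-12 F; V = 0.128 kV = 128.0 V.
E = 2.818×10^-8 J
2.818×10^-8 J × (1 erg / 1.000×10^-7 J) = 0.2818 erg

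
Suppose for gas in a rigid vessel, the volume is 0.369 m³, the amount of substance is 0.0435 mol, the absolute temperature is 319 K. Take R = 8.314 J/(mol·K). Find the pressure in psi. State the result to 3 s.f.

0.0453 psi

From the ideal-gas law: P = nRT/V.
V = 0.369 m³; n = 0.0435 mol; T = 319 K; R = 8.314 J/(mol·K).
P = 312.7 Pa  (the unit combination reduces to kg/(m·s²) = Pa)
312.7 Pa × (1 psi / 6895 Pa) = 0.04535 psi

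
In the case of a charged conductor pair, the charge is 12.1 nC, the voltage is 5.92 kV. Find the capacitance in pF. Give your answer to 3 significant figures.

2.04 pF

Directly: C = Q/V.
Q = 12.1 nC = 1.210×10^-8 C; V = 5.92 kV = 5920 V.
C = 2.044×10^-12 F
2.044×10^-12 F × (1 pF / 1.000×10^-12 F) = 2.044 pF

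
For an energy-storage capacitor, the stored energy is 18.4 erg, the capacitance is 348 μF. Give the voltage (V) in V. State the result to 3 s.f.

Rearranging E = ½C·V² for V: V = √(2E/C).
E = 18.4 erg = 1.840×10^-6 J; C = 348 μF = 3.480×10^-4 F.
V = 0.1028 V

0.103 V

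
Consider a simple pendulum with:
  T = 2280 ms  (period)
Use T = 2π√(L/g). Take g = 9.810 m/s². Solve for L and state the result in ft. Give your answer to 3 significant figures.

Solving T = 2π√(L/g) for L: L = g·(T/2π)².
T = 2280 ms = 2.280 s; g = 9.810 m/s².
L = 1.292 m
1.292 m × (1 ft / 0.3048 m) = 4.238 ft

4.24 ft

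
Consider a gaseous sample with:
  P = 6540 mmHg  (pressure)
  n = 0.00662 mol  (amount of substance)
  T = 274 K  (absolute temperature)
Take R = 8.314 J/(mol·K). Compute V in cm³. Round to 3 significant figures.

17.3 cm³

Rearranging PV = nRT for V: V = nRT/P.
P = 6540 mmHg = 8.719×10^5 Pa; n = 0.00662 mol; T = 274 K; R = 8.314 J/(mol·K).
V = 1.730×10^-5 m³
1.730×10^-5 m³ × (1 cm³ / 1.000×10^-6 m³) = 17.30 cm³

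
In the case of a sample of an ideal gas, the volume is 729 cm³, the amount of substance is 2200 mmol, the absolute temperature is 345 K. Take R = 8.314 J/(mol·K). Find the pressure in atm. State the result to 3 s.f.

85.4 atm

From the ideal-gas law: P = nRT/V.
V = 729 cm³ = 7.290×10^-4 m³; n = 2200 mmol = 2.200 mol; T = 345 K; R = 8.314 J/(mol·K).
P = 8.656×10^6 Pa
8.656×10^6 Pa × (1 atm / 1.013×10^5 Pa) = 85.43 atm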